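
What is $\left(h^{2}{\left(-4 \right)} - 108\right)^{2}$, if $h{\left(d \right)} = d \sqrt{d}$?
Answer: $29584$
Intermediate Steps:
$h{\left(d \right)} = d^{\frac{3}{2}}$
$\left(h^{2}{\left(-4 \right)} - 108\right)^{2} = \left(\left(\left(-4\right)^{\frac{3}{2}}\right)^{2} - 108\right)^{2} = \left(\left(- 8 i\right)^{2} - 108\right)^{2} = \left(-64 - 108\right)^{2} = \left(-172\right)^{2} = 29584$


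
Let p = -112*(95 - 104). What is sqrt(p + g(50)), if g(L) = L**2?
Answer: 2*sqrt(877) ≈ 59.228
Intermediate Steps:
p = 1008 (p = -112*(-9) = 1008)
sqrt(p + g(50)) = sqrt(1008 + 50**2) = sqrt(1008 + 2500) = sqrt(3508) = 2*sqrt(877)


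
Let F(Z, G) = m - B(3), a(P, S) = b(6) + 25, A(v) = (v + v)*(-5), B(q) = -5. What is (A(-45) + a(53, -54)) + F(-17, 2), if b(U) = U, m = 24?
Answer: 510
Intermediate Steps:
A(v) = -10*v (A(v) = (2*v)*(-5) = -10*v)
a(P, S) = 31 (a(P, S) = 6 + 25 = 31)
F(Z, G) = 29 (F(Z, G) = 24 - 1*(-5) = 24 + 5 = 29)
(A(-45) + a(53, -54)) + F(-17, 2) = (-10*(-45) + 31) + 29 = (450 + 31) + 29 = 481 + 29 = 510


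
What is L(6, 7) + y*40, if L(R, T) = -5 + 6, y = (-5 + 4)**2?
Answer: 41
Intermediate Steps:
y = 1 (y = (-1)**2 = 1)
L(R, T) = 1
L(6, 7) + y*40 = 1 + 1*40 = 1 + 40 = 41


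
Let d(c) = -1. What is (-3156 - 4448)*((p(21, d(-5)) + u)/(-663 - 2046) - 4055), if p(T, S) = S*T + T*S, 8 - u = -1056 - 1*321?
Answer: 83540114152/2709 ≈ 3.0838e+7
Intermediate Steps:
u = 1385 (u = 8 - (-1056 - 1*321) = 8 - (-1056 - 321) = 8 - 1*(-1377) = 8 + 1377 = 1385)
p(T, S) = 2*S*T (p(T, S) = S*T + S*T = 2*S*T)
(-3156 - 4448)*((p(21, d(-5)) + u)/(-663 - 2046) - 4055) = (-3156 - 4448)*((2*(-1)*21 + 1385)/(-663 - 2046) - 4055) = -7604*((-42 + 1385)/(-2709) - 4055) = -7604*(1343*(-1/2709) - 4055) = -7604*(-1343/2709 - 4055) = -7604*(-10986338/2709) = 83540114152/2709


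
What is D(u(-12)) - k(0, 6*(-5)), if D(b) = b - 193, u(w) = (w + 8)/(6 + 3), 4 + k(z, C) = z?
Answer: -1705/9 ≈ -189.44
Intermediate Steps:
k(z, C) = -4 + z
u(w) = 8/9 + w/9 (u(w) = (8 + w)/9 = (8 + w)*(⅑) = 8/9 + w/9)
D(b) = -193 + b
D(u(-12)) - k(0, 6*(-5)) = (-193 + (8/9 + (⅑)*(-12))) - (-4 + 0) = (-193 + (8/9 - 4/3)) - 1*(-4) = (-193 - 4/9) + 4 = -1741/9 + 4 = -1705/9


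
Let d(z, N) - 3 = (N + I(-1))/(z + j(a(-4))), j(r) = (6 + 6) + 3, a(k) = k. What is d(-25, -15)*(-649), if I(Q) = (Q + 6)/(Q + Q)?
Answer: -12331/4 ≈ -3082.8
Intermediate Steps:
I(Q) = (6 + Q)/(2*Q) (I(Q) = (6 + Q)/((2*Q)) = (6 + Q)*(1/(2*Q)) = (6 + Q)/(2*Q))
j(r) = 15 (j(r) = 12 + 3 = 15)
d(z, N) = 3 + (-5/2 + N)/(15 + z) (d(z, N) = 3 + (N + (½)*(6 - 1)/(-1))/(z + 15) = 3 + (N + (½)*(-1)*5)/(15 + z) = 3 + (N - 5/2)/(15 + z) = 3 + (-5/2 + N)/(15 + z))
d(-25, -15)*(-649) = ((85/2 - 15 + 3*(-25))/(15 - 25))*(-649) = ((85/2 - 15 - 75)/(-10))*(-649) = -⅒*(-95/2)*(-649) = (19/4)*(-649) = -12331/4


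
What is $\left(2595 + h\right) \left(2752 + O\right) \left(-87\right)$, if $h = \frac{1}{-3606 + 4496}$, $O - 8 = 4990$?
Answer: $- \frac{155721476175}{89} \approx -1.7497 \cdot 10^{9}$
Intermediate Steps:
$O = 4998$ ($O = 8 + 4990 = 4998$)
$h = \frac{1}{890} \approx 0.0011236$
$\left(2595 + h\right) \left(2752 + O\right) \left(-87\right) = \left(2595 + \frac{1}{890}\right) \left(2752 + 4998\right) \left(-87\right) = \frac{2309551}{890} \cdot 7750 \left(-87\right) = \frac{1789902025}{89} \left(-87\right) = - \frac{155721476175}{89}$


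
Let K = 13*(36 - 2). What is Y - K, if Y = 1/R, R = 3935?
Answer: -1739269/3935 ≈ -442.00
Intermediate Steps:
Y = 1/3935 ≈ 0.00025413
K = 442 (K = 13*34 = 442)
Y - K = 1/3935 - 1*442 = 1/3935 - 442 = -1739269/3935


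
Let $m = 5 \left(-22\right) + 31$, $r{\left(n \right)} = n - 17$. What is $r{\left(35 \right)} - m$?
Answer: $97$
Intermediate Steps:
$r{\left(n \right)} = -17 + n$
$m = -79$ ($m = -110 + 31 = -79$)
$r{\left(35 \right)} - m = \left(-17 + 35\right) - -79 = 18 + 79 = 97$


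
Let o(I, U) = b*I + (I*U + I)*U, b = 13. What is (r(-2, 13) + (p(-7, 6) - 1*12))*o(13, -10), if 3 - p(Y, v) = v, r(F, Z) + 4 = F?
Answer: -28119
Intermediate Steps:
r(F, Z) = -4 + F
p(Y, v) = 3 - v
o(I, U) = 13*I + U*(I + I*U) (o(I, U) = 13*I + (I*U + I)*U = 13*I + (I + I*U)*U = 13*I + U*(I + I*U))
(r(-2, 13) + (p(-7, 6) - 1*12))*o(13, -10) = ((-4 - 2) + ((3 - 1*6) - 1*12))*(13*(13 - 10 + (-10)²)) = (-6 + ((3 - 6) - 12))*(13*(13 - 10 + 100)) = (-6 + (-3 - 12))*(13*103) = (-6 - 15)*1339 = -21*1339 = -28119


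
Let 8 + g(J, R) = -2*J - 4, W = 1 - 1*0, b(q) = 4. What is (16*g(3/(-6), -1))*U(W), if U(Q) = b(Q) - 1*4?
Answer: 0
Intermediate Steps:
W = 1 (W = 1 + 0 = 1)
g(J, R) = -12 - 2*J (g(J, R) = -8 + (-2*J - 4) = -8 + (-4 - 2*J) = -12 - 2*J)
U(Q) = 0 (U(Q) = 4 - 1*4 = 4 - 4 = 0)
(16*g(3/(-6), -1))*U(W) = (16*(-12 - 6/(-6)))*0 = (16*(-12 - 6*(-1)/6))*0 = (16*(-12 - 2*(-½)))*0 = (16*(-12 + 1))*0 = (16*(-11))*0 = -176*0 = 0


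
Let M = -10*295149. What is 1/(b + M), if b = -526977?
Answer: -1/3478467 ≈ -2.8748e-7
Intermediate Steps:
M = -2951490
1/(b + M) = 1/(-526977 - 2951490) = 1/(-3478467) = -1/3478467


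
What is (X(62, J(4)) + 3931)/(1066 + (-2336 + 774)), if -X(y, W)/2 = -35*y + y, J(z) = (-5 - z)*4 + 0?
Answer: -8147/496 ≈ -16.425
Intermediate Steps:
J(z) = -20 - 4*z (J(z) = (-20 - 4*z) + 0 = -20 - 4*z)
X(y, W) = 68*y (X(y, W) = -2*(-35*y + y) = -(-68)*y = 68*y)
(X(62, J(4)) + 3931)/(1066 + (-2336 + 774)) = (68*62 + 3931)/(1066 + (-2336 + 774)) = (4216 + 3931)/(1066 - 1562) = 8147/(-496) = 8147*(-1/496) = -8147/496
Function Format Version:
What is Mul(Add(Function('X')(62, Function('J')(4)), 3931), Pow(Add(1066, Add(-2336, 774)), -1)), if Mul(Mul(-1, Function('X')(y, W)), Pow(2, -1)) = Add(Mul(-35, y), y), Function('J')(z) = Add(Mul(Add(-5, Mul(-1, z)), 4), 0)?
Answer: Rational(-8147, 496) ≈ -16.425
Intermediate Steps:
Function('J')(z) = Add(-20, Mul(-4, z)) (Function('J')(z) = Add(Add(-20, Mul(-4, z)), 0) = Add(-20, Mul(-4, z)))
Function('X')(y, W) = Mul(68, y) (Function('X')(y, W) = Mul(-2, Add(Mul(-35, y), y)) = Mul(-2, Mul(-34, y)) = Mul(68, y))
Mul(Add(Function('X')(62, Function('J')(4)), 3931), Pow(Add(1066, Add(-2336, 774)), -1)) = Mul(Add(Mul(68, 62), 3931), Pow(Add(1066, Add(-2336, 774)), -1)) = Mul(Add(4216, 3931), Pow(Add(1066, -1562), -1)) = Mul(8147, Pow(-496, -1)) = Mul(8147, Rational(-1, 496)) = Rational(-8147, 496)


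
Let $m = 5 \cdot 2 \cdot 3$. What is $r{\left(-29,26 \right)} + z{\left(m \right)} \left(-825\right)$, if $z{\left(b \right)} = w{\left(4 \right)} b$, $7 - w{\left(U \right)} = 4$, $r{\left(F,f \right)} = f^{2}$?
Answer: $-73574$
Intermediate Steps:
$w{\left(U \right)} = 3$ ($w{\left(U \right)} = 7 - 4 = 3$)
$m = 30$ ($m = 10 \cdot 3 = 30$)
$z{\left(b \right)} = 3 b$
$r{\left(-29,26 \right)} + z{\left(m \right)} \left(-825\right) = 26^{2} + 3 \cdot 30 \left(-825\right) = 676 + 90 \left(-825\right) = 676 - 74250 = -73574$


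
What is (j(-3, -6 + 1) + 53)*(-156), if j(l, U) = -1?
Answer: -8112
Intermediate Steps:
(j(-3, -6 + 1) + 53)*(-156) = (-1 + 53)*(-156) = 52*(-156) = -8112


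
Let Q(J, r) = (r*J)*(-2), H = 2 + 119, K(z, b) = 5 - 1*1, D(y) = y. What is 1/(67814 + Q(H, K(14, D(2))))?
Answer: 1/66846 ≈ 1.4960e-5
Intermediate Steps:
K(z, b) = 4 (K(z, b) = 5 - 1 = 4)
H = 121
Q(J, r) = -2*J*r (Q(J, r) = (J*r)*(-2) = -2*J*r)
1/(67814 + Q(H, K(14, D(2)))) = 1/(67814 - 2*121*4) = 1/(67814 - 968) = 1/66846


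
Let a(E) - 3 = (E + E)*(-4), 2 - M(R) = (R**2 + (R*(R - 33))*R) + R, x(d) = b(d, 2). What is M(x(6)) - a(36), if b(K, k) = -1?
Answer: 321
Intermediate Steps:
x(d) = -1
M(R) = 2 - R - R**2 - R**2*(-33 + R) (M(R) = 2 - ((R**2 + (R*(R - 33))*R) + R) = 2 - ((R**2 + (R*(-33 + R))*R) + R) = 2 - ((R**2 + R**2*(-33 + R)) + R) = 2 - (R + R**2 + R**2*(-33 + R)) = 2 + (-R - R**2 - R**2*(-33 + R)) = 2 - R - R**2 - R**2*(-33 + R))
a(E) = 3 - 8*E (a(E) = 3 + (E + E)*(-4) = 3 + (2*E)*(-4) = 3 - 8*E)
M(x(6)) - a(36) = (2 - 1*(-1) - 1*(-1)**3 + 32*(-1)**2) - (3 - 8*36) = (2 + 1 - 1*(-1) + 32*1) - (3 - 288) = (2 + 1 + 1 + 32) - 1*(-285) = 36 + 285 = 321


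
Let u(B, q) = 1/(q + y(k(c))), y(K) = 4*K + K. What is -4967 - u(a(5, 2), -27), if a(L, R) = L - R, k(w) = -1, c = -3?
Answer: -158943/32 ≈ -4967.0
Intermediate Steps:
y(K) = 5*K
u(B, q) = 1/(-5 + q) (u(B, q) = 1/(q + 5*(-1)) = 1/(q - 5) = 1/(-5 + q))
-4967 - u(a(5, 2), -27) = -4967 - 1/(-5 - 27) = -4967 - 1/(-32) = -4967 - 1*(-1/32) = -4967 + 1/32 = -158943/32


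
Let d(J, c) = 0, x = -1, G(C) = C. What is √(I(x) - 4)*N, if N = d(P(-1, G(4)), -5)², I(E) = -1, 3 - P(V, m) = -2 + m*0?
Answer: 0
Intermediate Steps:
P(V, m) = 5 (P(V, m) = 3 - (-2 + m*0) = 3 - (-2 + 0) = 3 - 1*(-2) = 3 + 2 = 5)
N = 0 (N = 0² = 0)
√(I(x) - 4)*N = √(-1 - 4)*0 = √(-5)*0 = (I*√5)*0 = 0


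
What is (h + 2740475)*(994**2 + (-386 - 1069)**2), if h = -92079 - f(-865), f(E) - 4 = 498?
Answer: 8221872391534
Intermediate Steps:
f(E) = 502 (f(E) = 4 + 498 = 502)
h = -92581 (h = -92079 - 1*502 = -92079 - 502 = -92581)
(h + 2740475)*(994**2 + (-386 - 1069)**2) = (-92581 + 2740475)*(994**2 + (-386 - 1069)**2) = 2647894*(988036 + (-1455)**2) = 2647894*(988036 + 2117025) = 2647894*3105061 = 8221872391534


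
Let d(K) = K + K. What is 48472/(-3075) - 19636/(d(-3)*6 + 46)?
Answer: -6086542/3075 ≈ -1979.4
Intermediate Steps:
d(K) = 2*K
48472/(-3075) - 19636/(d(-3)*6 + 46) = 48472/(-3075) - 19636/((2*(-3))*6 + 46) = 48472*(-1/3075) - 19636/(-6*6 + 46) = -48472/3075 - 19636/(-36 + 46) = -48472/3075 - 19636/10 = -48472/3075 - 19636*⅒ = -48472/3075 - 9818/5 = -6086542/3075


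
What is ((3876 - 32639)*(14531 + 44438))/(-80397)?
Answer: 1696125347/80397 ≈ 21097.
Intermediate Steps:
((3876 - 32639)*(14531 + 44438))/(-80397) = -28763*58969*(-1/80397) = -1696125347*(-1/80397) = 1696125347/80397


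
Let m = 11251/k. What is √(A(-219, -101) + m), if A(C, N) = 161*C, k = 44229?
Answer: 2*I*√17243328691185/44229 ≈ 187.77*I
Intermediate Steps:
m = 11251/44229 ≈ 0.25438
√(A(-219, -101) + m) = √(161*(-219) + 11251/44229) = √(-35259 + 11251/44229) = √(-1559459060/44229) = 2*I*√17243328691185/44229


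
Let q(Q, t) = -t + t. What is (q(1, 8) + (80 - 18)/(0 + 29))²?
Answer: 3844/841 ≈ 4.5707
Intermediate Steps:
q(Q, t) = 0
(q(1, 8) + (80 - 18)/(0 + 29))² = (0 + (80 - 18)/(0 + 29))² = (0 + 62/29)² = (62/29)² = 3844/841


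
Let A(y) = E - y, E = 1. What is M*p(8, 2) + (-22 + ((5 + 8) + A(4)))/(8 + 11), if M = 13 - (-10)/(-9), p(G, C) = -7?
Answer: -14339/171 ≈ -83.854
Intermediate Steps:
A(y) = 1 - y
M = 107/9 (M = 13 - (-10)*(-1)/9 = 13 - 1*10/9 = 13 - 10/9 = 107/9 ≈ 11.889)
M*p(8, 2) + (-22 + ((5 + 8) + A(4)))/(8 + 11) = (107/9)*(-7) + (-22 + ((5 + 8) + (1 - 1*4)))/(8 + 11) = -749/9 + (-22 + (13 + (1 - 4)))/19 = -749/9 + (-22 + (13 - 3))*(1/19) = -749/9 + (-22 + 10)*(1/19) = -749/9 - 12*1/19 = -749/9 - 12/19 = -14339/171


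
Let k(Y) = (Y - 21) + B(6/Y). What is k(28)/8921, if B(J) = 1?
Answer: 8/8921 ≈ 0.00089676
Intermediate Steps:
k(Y) = -20 + Y (k(Y) = (Y - 21) + 1 = (-21 + Y) + 1 = -20 + Y)
k(28)/8921 = (-20 + 28)/8921 = 8*(1/8921) = 8/8921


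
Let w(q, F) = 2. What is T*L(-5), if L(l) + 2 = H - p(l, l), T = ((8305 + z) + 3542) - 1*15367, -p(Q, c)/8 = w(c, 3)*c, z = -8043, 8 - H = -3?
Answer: 820973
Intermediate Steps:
H = 11 (H = 8 - 1*(-3) = 8 + 3 = 11)
p(Q, c) = -16*c
T = -11563 (T = ((8305 - 8043) + 3542) - 1*15367 = (262 + 3542) - 15367 = 3804 - 15367 = -11563)
L(l) = 9 + 16*l (L(l) = -2 + (11 - (-16)*l) = -2 + (11 + 16*l) = 9 + 16*l)
T*L(-5) = -11563*(9 + 16*(-5)) = -11563*(9 - 80) = -11563*(-71) = 820973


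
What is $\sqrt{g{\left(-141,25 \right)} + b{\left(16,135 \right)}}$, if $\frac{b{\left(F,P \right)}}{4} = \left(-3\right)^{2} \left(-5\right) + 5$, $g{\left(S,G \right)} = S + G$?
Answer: $2 i \sqrt{69} \approx 16.613 i$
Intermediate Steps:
$g{\left(S,G \right)} = G + S$
$b{\left(F,P \right)} = -160$ ($b{\left(F,P \right)} = 4 \left(\left(-3\right)^{2} \left(-5\right) + 5\right) = 4 \left(9 \left(-5\right) + 5\right) = 4 \left(-45 + 5\right) = 4 \left(-40\right) = -160$)
$\sqrt{g{\left(-141,25 \right)} + b{\left(16,135 \right)}} = \sqrt{\left(25 - 141\right) - 160} = \sqrt{-116 - 160} = \sqrt{-276} = 2 i \sqrt{69}$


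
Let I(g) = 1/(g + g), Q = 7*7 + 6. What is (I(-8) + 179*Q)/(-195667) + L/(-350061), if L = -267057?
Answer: 260308871215/365308723664 ≈ 0.71257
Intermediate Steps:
Q = 55 (Q = 49 + 6 = 55)
I(g) = 1/(2*g)
(I(-8) + 179*Q)/(-195667) + L/(-350061) = ((½)/(-8) + 179*55)/(-195667) - 267057/(-350061) = ((½)*(-⅛) + 9845)*(-1/195667) - 267057*(-1/350061) = (-1/16 + 9845)*(-1/195667) + 89019/116687 = (157519/16)*(-1/195667) + 89019/116687 = -157519/3130672 + 89019/116687 = 260308871215/365308723664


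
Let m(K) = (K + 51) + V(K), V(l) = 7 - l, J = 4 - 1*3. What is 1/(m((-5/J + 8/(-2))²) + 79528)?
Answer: 1/79586 ≈ 1.2565e-5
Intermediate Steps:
J = 1 (J = 4 - 3 = 1)
m(K) = 58 (m(K) = (K + 51) + (7 - K) = (51 + K) + (7 - K) = 58)
1/(m((-5/J + 8/(-2))²) + 79528) = 1/(58 + 79528) = 1/79586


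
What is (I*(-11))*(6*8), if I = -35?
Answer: 18480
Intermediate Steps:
(I*(-11))*(6*8) = (-35*(-11))*(6*8) = 385*48 = 18480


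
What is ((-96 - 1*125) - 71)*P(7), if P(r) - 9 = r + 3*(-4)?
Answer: -1168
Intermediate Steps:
P(r) = -3 + r (P(r) = 9 + (r + 3*(-4)) = 9 + (r - 12) = 9 + (-12 + r) = -3 + r)
((-96 - 1*125) - 71)*P(7) = ((-96 - 1*125) - 71)*(-3 + 7) = ((-96 - 125) - 71)*4 = (-221 - 71)*4 = -292*4 = -1168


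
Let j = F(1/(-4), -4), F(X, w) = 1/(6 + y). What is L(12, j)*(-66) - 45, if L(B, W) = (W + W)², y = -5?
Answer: -309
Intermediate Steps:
F(X, w) = 1 (F(X, w) = 1/(6 - 5) = 1/1 = 1)
j = 1
L(B, W) = 4*W² (L(B, W) = (2*W)² = 4*W²)
L(12, j)*(-66) - 45 = (4*1²)*(-66) - 45 = (4*1)*(-66) - 45 = 4*(-66) - 45 = -264 - 45 = -309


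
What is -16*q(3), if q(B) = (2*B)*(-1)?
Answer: 96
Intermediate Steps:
q(B) = -2*B
-16*q(3) = -(-32)*3 = -16*(-6) = 96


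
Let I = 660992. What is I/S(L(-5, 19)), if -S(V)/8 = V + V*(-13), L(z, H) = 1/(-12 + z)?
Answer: -351152/3 ≈ -1.1705e+5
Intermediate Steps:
S(V) = 96*V (S(V) = -8*(V + V*(-13)) = -8*(V - 13*V) = -(-96)*V = 96*V)
I/S(L(-5, 19)) = 660992/((96/(-12 - 5))) = 660992/((96/(-17))) = 660992/((96*(-1/17))) = 660992/(-96/17) = 660992*(-17/96) = -351152/3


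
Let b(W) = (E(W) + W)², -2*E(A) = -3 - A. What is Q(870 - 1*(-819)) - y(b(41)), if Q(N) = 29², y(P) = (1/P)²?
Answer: 13248240200/15752961 ≈ 841.00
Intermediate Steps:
E(A) = 3/2 + A/2 (E(A) = -(-3 - A)/2 = 3/2 + A/2)
b(W) = (3/2 + 3*W/2)² (b(W) = ((3/2 + W/2) + W)² = (3/2 + 3*W/2)²)
y(P) = P⁻²
Q(N) = 841
Q(870 - 1*(-819)) - y(b(41)) = 841 - 1/(9*(1 + 41)²/4)² = 841 - 1/((9/4)*42²)² = 841 - 1/((9/4)*1764)² = 841 - 1/3969² = 841 - 1*1/15752961 = 841 - 1/15752961 = 13248240200/15752961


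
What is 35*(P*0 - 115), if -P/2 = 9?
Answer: -4025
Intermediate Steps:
P = -18 (P = -2*9 = -18)
35*(P*0 - 115) = 35*(-18*0 - 115) = 35*(0 - 115) = 35*(-115) = -4025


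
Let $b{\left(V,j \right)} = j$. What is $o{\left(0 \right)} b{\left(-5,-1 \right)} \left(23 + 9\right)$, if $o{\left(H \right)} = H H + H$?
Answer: $0$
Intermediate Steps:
$o{\left(H \right)} = H + H^{2}$ ($o{\left(H \right)} = H^{2} + H = H + H^{2}$)
$o{\left(0 \right)} b{\left(-5,-1 \right)} \left(23 + 9\right) = 0 \left(1 + 0\right) \left(-1\right) \left(23 + 9\right) = 0 \cdot 1 \left(-1\right) 32 = 0 \left(-1\right) 32 = 0 \cdot 32 = 0$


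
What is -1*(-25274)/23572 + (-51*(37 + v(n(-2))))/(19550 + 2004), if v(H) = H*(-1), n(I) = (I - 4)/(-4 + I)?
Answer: 125369401/127017722 ≈ 0.98702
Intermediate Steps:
n(I) = 1 (n(I) = (-4 + I)/(-4 + I) = 1)
v(H) = -H
-1*(-25274)/23572 + (-51*(37 + v(n(-2))))/(19550 + 2004) = -1*(-25274)/23572 + (-51*(37 - 1*1))/(19550 + 2004) = 25274*(1/23572) - 51*(37 - 1)/21554 = 12637/11786 - 51*36*(1/21554) = 12637/11786 - 1836*1/21554 = 12637/11786 - 918/10777 = 125369401/127017722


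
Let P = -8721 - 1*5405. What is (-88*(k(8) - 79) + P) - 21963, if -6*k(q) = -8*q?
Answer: -90227/3 ≈ -30076.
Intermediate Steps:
P = -14126 (P = -8721 - 5405 = -14126)
k(q) = 4*q/3 (k(q) = -(-4)*q/3 = 4*q/3)
(-88*(k(8) - 79) + P) - 21963 = (-88*((4/3)*8 - 79) - 14126) - 21963 = (-88*(32/3 - 79) - 14126) - 21963 = (-88*(-205/3) - 14126) - 21963 = (18040/3 - 14126) - 21963 = -24338/3 - 21963 = -90227/3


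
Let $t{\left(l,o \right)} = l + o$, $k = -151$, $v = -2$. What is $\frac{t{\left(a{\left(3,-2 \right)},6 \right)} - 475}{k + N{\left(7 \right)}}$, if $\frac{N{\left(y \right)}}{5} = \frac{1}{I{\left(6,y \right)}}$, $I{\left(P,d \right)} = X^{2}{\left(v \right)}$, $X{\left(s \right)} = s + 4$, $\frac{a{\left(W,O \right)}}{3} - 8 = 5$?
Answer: $\frac{1720}{599} \approx 2.8715$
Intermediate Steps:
$a{\left(W,O \right)} = 39$ ($a{\left(W,O \right)} = 24 + 3 \cdot 5 = 24 + 15 = 39$)
$X{\left(s \right)} = 4 + s$
$I{\left(P,d \right)} = 4$ ($I{\left(P,d \right)} = \left(4 - 2\right)^{2} = 2^{2} = 4$)
$N{\left(y \right)} = \frac{5}{4}$
$\frac{t{\left(a{\left(3,-2 \right)},6 \right)} - 475}{k + N{\left(7 \right)}} = \frac{\left(39 + 6\right) - 475}{-151 + \frac{5}{4}} = \frac{45 - 475}{- \frac{599}{4}} = \left(-430\right) \left(- \frac{4}{599}\right) = \frac{1720}{599}$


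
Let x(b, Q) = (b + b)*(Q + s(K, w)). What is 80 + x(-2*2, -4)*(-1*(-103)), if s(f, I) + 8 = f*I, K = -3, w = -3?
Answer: 2552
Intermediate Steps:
s(f, I) = -8 + I*f (s(f, I) = -8 + f*I = -8 + I*f)
x(b, Q) = 2*b*(1 + Q) (x(b, Q) = (b + b)*(Q + (-8 - 3*(-3))) = (2*b)*(Q + (-8 + 9)) = (2*b)*(Q + 1) = (2*b)*(1 + Q) = 2*b*(1 + Q))
80 + x(-2*2, -4)*(-1*(-103)) = 80 + (2*(-2*2)*(1 - 4))*(-1*(-103)) = 80 + (2*(-4)*(-3))*103 = 80 + 24*103 = 80 + 2472 = 2552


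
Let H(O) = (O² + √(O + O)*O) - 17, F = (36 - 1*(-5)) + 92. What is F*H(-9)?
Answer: 8512 - 3591*I*√2 ≈ 8512.0 - 5078.4*I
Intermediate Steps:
F = 133 (F = (36 + 5) + 92 = 41 + 92 = 133)
H(O) = -17 + O² + √2*O^(3/2) (H(O) = (O² + √(2*O)*O) - 17 = (O² + (√2*√O)*O) - 17 = (O² + √2*O^(3/2)) - 17 = -17 + O² + √2*O^(3/2))
F*H(-9) = 133*(-17 + (-9)² + √2*(-9)^(3/2)) = 133*(-17 + 81 + √2*(-27*I)) = 133*(-17 + 81 - 27*I*√2) = 133*(64 - 27*I*√2) = 8512 - 3591*I*√2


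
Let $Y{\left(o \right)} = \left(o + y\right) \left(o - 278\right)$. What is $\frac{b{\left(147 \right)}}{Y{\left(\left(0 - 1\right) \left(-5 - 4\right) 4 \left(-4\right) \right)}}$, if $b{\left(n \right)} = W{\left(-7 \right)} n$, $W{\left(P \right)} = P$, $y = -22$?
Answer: $- \frac{1029}{70052} \approx -0.014689$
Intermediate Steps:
$b{\left(n \right)} = - 7 n$
$Y{\left(o \right)} = \left(-278 + o\right) \left(-22 + o\right)$ ($Y{\left(o \right)} = \left(o - 22\right) \left(o - 278\right) = \left(-22 + o\right) \left(-278 + o\right) = \left(-278 + o\right) \left(-22 + o\right)$)
$\frac{b{\left(147 \right)}}{Y{\left(\left(0 - 1\right) \left(-5 - 4\right) 4 \left(-4\right) \right)}} = \frac{\left(-7\right) 147}{6116 + \left(\left(0 - 1\right) \left(-5 - 4\right) 4 \left(-4\right)\right)^{2} - 300 \left(0 - 1\right) \left(-5 - 4\right) 4 \left(-4\right)} = - \frac{1029}{6116 + \left(\left(-1\right) \left(-9\right) 4 \left(-4\right)\right)^{2} - 300 \left(-1\right) \left(-9\right) 4 \left(-4\right)} = - \frac{1029}{6116 + \left(9 \cdot 4 \left(-4\right)\right)^{2} - 300 \cdot 9 \cdot 4 \left(-4\right)} = - \frac{1029}{6116 + \left(36 \left(-4\right)\right)^{2} - 300 \cdot 36 \left(-4\right)} = - \frac{1029}{6116 + \left(-144\right)^{2} - -43200} = - \frac{1029}{6116 + 20736 + 43200} = - \frac{1029}{70052}$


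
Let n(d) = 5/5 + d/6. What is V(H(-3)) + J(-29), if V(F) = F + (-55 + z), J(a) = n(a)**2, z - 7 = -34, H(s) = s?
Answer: -2531/36 ≈ -70.306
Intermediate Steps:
n(d) = 1 + d/6 (n(d) = 5*(1/5) + d*(1/6) = 1 + d/6)
z = -27 (z = 7 - 34 = -27)
J(a) = (1 + a/6)**2
V(F) = -82 + F (V(F) = F + (-55 - 27) = F - 82 = -82 + F)
V(H(-3)) + J(-29) = (-82 - 3) + (6 - 29)**2/36 = -85 + (1/36)*(-23)**2 = -85 + (1/36)*529 = -85 + 529/36 = -2531/36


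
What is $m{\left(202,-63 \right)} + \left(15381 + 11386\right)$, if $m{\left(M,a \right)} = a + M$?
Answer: $26906$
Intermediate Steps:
$m{\left(M,a \right)} = M + a$
$m{\left(202,-63 \right)} + \left(15381 + 11386\right) = \left(202 - 63\right) + \left(15381 + 11386\right) = 139 + 26767 = 26906$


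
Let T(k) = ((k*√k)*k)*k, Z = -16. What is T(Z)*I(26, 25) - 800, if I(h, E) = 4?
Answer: -800 - 65536*I ≈ -800.0 - 65536.0*I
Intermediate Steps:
T(k) = k^(7/2) (T(k) = (k^(3/2)*k)*k = k^(5/2)*k = k^(7/2))
T(Z)*I(26, 25) - 800 = (-16)^(7/2)*4 - 800 = -16384*I*4 - 800 = -65536*I - 800 = -800 - 65536*I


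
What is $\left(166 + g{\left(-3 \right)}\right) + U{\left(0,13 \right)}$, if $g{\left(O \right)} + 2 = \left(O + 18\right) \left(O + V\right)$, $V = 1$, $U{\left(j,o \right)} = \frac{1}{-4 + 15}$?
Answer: $\frac{1475}{11} \approx 134.09$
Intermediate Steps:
$U{\left(j,o \right)} = \frac{1}{11}$
$g{\left(O \right)} = -2 + \left(1 + O\right) \left(18 + O\right)$ ($g{\left(O \right)} = -2 + \left(O + 18\right) \left(O + 1\right) = -2 + \left(18 + O\right) \left(1 + O\right) = -2 + \left(1 + O\right) \left(18 + O\right)$)
$\left(166 + g{\left(-3 \right)}\right) + U{\left(0,13 \right)} = \left(166 + \left(16 + \left(-3\right)^{2} + 19 \left(-3\right)\right)\right) + \frac{1}{11} = \left(166 + \left(16 + 9 - 57\right)\right) + \frac{1}{11} = \left(166 - 32\right) + \frac{1}{11} = 134 + \frac{1}{11} = \frac{1475}{11}$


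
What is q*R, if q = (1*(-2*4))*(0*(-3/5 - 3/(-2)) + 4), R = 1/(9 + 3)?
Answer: -8/3 ≈ -2.6667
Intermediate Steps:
R = 1/12 ≈ 0.083333
q = -32 (q = (1*(-8))*(0*(-3*1/5 - 3*(-1/2)) + 4) = -8*(0*(-3/5 + 3/2) + 4) = -8*(0*(9/10) + 4) = -8*(0 + 4) = -8*4 = -32)
q*R = -32*1/12 = -8/3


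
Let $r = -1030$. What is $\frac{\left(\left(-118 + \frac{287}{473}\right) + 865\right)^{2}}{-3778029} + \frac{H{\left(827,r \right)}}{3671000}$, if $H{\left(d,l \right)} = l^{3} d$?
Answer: $- \frac{763844601118712178293}{3102929820667611} \approx -2.4617 \cdot 10^{5}$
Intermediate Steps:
$H{\left(d,l \right)} = d l^{3}$
$\frac{\left(\left(-118 + \frac{287}{473}\right) + 865\right)^{2}}{-3778029} + \frac{H{\left(827,r \right)}}{3671000} = \frac{\left(\left(-118 + \frac{287}{473}\right) + 865\right)^{2}}{-3778029} + \frac{827 \left(-1030\right)^{3}}{3671000} = \left(\left(-118 + 287 \cdot \frac{1}{473}\right) + 865\right)^{2} \left(- \frac{1}{3778029}\right) + 827 \left(-1092727000\right) \frac{1}{3671000} = \left(\left(-118 + \frac{287}{473}\right) + 865\right)^{2} \left(- \frac{1}{3778029}\right) - \frac{903685229}{3671} = \left(- \frac{55527}{473} + 865\right)^{2} \left(- \frac{1}{3778029}\right) - \frac{903685229}{3671} = \left(\frac{353618}{473}\right)^{2} \left(- \frac{1}{3778029}\right) - \frac{903685229}{3671} = \frac{125045689924}{223729} \left(- \frac{1}{3778029}\right) - \frac{903685229}{3671} = - \frac{125045689924}{845254650141} - \frac{903685229}{3671} = - \frac{763844601118712178293}{3102929820667611}$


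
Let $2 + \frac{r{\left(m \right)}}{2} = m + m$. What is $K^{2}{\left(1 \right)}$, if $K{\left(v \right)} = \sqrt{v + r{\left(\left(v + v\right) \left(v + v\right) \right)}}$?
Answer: $13$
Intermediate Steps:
$r{\left(m \right)} = -4 + 4 m$ ($r{\left(m \right)} = -4 + 2 \left(m + m\right) = -4 + 2 \cdot 2 m = -4 + 4 m$)
$K{\left(v \right)} = \sqrt{-4 + v + 16 v^{2}}$ ($K{\left(v \right)} = \sqrt{v + \left(-4 + 4 \left(v + v\right) \left(v + v\right)\right)} = \sqrt{v + \left(-4 + 4 \cdot 2 v 2 v\right)} = \sqrt{v + \left(-4 + 4 \cdot 4 v^{2}\right)} = \sqrt{v + \left(-4 + 16 v^{2}\right)} = \sqrt{-4 + v + 16 v^{2}}$)
$K^{2}{\left(1 \right)} = \left(\sqrt{-4 + 1 + 16 \cdot 1^{2}}\right)^{2} = \left(\sqrt{-4 + 1 + 16 \cdot 1}\right)^{2} = \left(\sqrt{-4 + 1 + 16}\right)^{2} = \left(\sqrt{13}\right)^{2} = 13$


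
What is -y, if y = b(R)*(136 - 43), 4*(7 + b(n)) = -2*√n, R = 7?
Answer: 651 + 93*√7/2 ≈ 774.03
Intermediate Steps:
b(n) = -7 - √n/2 (b(n) = -7 + (-2*√n)/4 = -7 - √n/2)
y = -651 - 93*√7/2 (y = (-7 - √7/2)*(136 - 43) = (-7 - √7/2)*93 = -651 - 93*√7/2 ≈ -774.03)
-y = -(-651 - 93*√7/2) = 651 + 93*√7/2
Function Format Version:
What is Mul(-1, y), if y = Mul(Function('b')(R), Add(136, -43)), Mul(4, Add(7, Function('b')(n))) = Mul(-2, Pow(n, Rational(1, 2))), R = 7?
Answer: Add(651, Mul(Rational(93, 2), Pow(7, Rational(1, 2)))) ≈ 774.03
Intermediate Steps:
Function('b')(n) = Add(-7, Mul(Rational(-1, 2), Pow(n, Rational(1, 2)))) (Function('b')(n) = Add(-7, Mul(Rational(1, 4), Mul(-2, Pow(n, Rational(1, 2))))) = Add(-7, Mul(Rational(-1, 2), Pow(n, Rational(1, 2)))))
y = Add(-651, Mul(Rational(-93, 2), Pow(7, Rational(1, 2)))) (y = Mul(Add(-7, Mul(Rational(-1, 2), Pow(7, Rational(1, 2)))), Add(136, -43)) = Mul(Add(-7, Mul(Rational(-1, 2), Pow(7, Rational(1, 2)))), 93) = Add(-651, Mul(Rational(-93, 2), Pow(7, Rational(1, 2)))) ≈ -774.03)
Mul(-1, y) = Mul(-1, Add(-651, Mul(Rational(-93, 2), Pow(7, Rational(1, 2))))) = Add(651, Mul(Rational(93, 2), Pow(7, Rational(1, 2))))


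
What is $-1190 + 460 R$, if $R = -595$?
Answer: $-274890$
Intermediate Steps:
$-1190 + 460 R = -1190 + 460 \left(-595\right) = -1190 - 273700 = -274890$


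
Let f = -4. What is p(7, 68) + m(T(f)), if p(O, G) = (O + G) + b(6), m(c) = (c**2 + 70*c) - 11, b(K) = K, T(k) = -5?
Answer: -255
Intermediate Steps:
m(c) = -11 + c**2 + 70*c
p(O, G) = 6 + G + O (p(O, G) = (O + G) + 6 = (G + O) + 6 = 6 + G + O)
p(7, 68) + m(T(f)) = (6 + 68 + 7) + (-11 + (-5)**2 + 70*(-5)) = 81 + (-11 + 25 - 350) = 81 - 336 = -255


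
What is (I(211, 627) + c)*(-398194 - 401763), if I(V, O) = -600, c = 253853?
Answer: -202591510121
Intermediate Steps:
(I(211, 627) + c)*(-398194 - 401763) = (-600 + 253853)*(-398194 - 401763) = 253253*(-799957) = -202591510121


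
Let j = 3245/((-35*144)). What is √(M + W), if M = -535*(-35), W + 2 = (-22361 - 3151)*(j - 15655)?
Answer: √704586597666/42 ≈ 19986.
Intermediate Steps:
j = -649/1008 (j = 3245/(-5040) = 3245*(-1/5040) = -649/1008 ≈ -0.64385)
W = 16775084923/42 (W = -2 + (-22361 - 3151)*(-649/1008 - 15655) = -2 - 25512*(-15780889/1008) = -2 + 16775085007/42 = 16775084923/42 ≈ 3.9941e+8)
M = 18725
√(M + W) = √(18725 + 16775084923/42) = √(16775871373/42) = √704586597666/42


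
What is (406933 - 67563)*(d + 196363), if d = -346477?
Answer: -50944188180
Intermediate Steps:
(406933 - 67563)*(d + 196363) = (406933 - 67563)*(-346477 + 196363) = 339370*(-150114) = -50944188180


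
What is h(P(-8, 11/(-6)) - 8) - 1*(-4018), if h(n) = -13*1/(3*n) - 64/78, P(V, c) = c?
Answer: 9244544/2301 ≈ 4017.6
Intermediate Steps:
h(n) = -32/39 - 13/(3*n) (h(n) = -13*1/(3*n) - 64*1/78 = -13/(3*n) - 32/39 = -32/39 - 13/(3*n))
h(P(-8, 11/(-6)) - 8) - 1*(-4018) = (-169 - 32*(11/(-6) - 8))/(39*(11/(-6) - 8)) - 1*(-4018) = (-169 - 32*(11*(-1/6) - 8))/(39*(11*(-1/6) - 8)) + 4018 = (-169 - 32*(-11/6 - 8))/(39*(-11/6 - 8)) + 4018 = (-169 - 32*(-59/6))/(39*(-59/6)) + 4018 = (1/39)*(-6/59)*(-169 + 944/3) + 4018 = (1/39)*(-6/59)*(437/3) + 4018 = -874/2301 + 4018 = 9244544/2301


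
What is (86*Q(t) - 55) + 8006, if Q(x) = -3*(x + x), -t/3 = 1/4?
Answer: 8338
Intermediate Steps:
t = -¾ (t = -3/4 = -3*¼ = -¾ ≈ -0.75000)
Q(x) = -6*x
(86*Q(t) - 55) + 8006 = (86*(-6*(-¾)) - 55) + 8006 = (86*(9/2) - 55) + 8006 = (387 - 55) + 8006 = 332 + 8006 = 8338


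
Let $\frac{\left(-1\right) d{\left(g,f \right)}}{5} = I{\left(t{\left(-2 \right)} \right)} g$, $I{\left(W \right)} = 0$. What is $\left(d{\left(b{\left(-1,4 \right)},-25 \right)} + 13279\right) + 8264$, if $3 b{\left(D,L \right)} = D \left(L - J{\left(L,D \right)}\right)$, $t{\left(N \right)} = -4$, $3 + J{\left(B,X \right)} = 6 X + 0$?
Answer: $21543$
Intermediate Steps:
$J{\left(B,X \right)} = -3 + 6 X$ ($J{\left(B,X \right)} = -3 + \left(6 X + 0\right) = -3 + 6 X$)
$b{\left(D,L \right)} = \frac{D \left(3 + L - 6 D\right)}{3}$ ($b{\left(D,L \right)} = \frac{D \left(L - \left(-3 + 6 D\right)\right)}{3} = \frac{D \left(3 + L - 6 D\right)}{3}$)
$d{\left(g,f \right)} = 0$ ($d{\left(g,f \right)} = - 5 \cdot 0 g = \left(-5\right) 0 = 0$)
$\left(d{\left(b{\left(-1,4 \right)},-25 \right)} + 13279\right) + 8264 = \left(0 + 13279\right) + 8264 = 13279 + 8264 = 21543$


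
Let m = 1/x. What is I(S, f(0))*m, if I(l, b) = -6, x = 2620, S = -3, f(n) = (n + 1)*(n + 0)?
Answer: -3/1310 ≈ -0.0022901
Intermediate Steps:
f(n) = n*(1 + n) (f(n) = (1 + n)*n = n*(1 + n))
m = 1/2620 ≈ 0.00038168
I(S, f(0))*m = -6*1/2620 = -3/1310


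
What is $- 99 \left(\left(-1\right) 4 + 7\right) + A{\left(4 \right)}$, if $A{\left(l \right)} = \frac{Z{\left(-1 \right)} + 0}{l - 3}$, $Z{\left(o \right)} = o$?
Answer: $-298$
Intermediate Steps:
$A{\left(l \right)} = - \frac{1}{-3 + l}$ ($A{\left(l \right)} = \frac{-1 + 0}{l - 3} = - \frac{1}{-3 + l}$)
$- 99 \left(\left(-1\right) 4 + 7\right) + A{\left(4 \right)} = - 99 \left(\left(-1\right) 4 + 7\right) - \frac{1}{-3 + 4} = - 99 \left(-4 + 7\right) - 1^{-1} = \left(-99\right) 3 - 1 = -297 - 1 = -298$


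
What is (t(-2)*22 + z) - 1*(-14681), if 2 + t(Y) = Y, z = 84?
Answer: 14677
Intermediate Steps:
t(Y) = -2 + Y
(t(-2)*22 + z) - 1*(-14681) = ((-2 - 2)*22 + 84) - 1*(-14681) = (-4*22 + 84) + 14681 = (-88 + 84) + 14681 = -4 + 14681 = 14677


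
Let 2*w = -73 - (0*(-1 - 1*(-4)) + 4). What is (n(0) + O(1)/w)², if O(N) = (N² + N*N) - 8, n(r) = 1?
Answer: 7921/5929 ≈ 1.3360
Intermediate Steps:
O(N) = -8 + 2*N² (O(N) = (N² + N²) - 8 = 2*N² - 8 = -8 + 2*N²)
w = -77/2 (w = (-73 - (0*(-1 - 1*(-4)) + 4))/2 = (-73 - (0*(-1 + 4) + 4))/2 = (-73 - (0*3 + 4))/2 = (-73 - (0 + 4))/2 = (-73 - 1*4)/2 = (-73 - 4)/2 = (½)*(-77) = -77/2 ≈ -38.500)
(n(0) + O(1)/w)² = (1 + (-8 + 2*1²)/(-77/2))² = (1 + (-8 + 2*1)*(-2/77))² = (1 + (-8 + 2)*(-2/77))² = (1 - 6*(-2/77))² = (1 + 12/77)² = (89/77)² = 7921/5929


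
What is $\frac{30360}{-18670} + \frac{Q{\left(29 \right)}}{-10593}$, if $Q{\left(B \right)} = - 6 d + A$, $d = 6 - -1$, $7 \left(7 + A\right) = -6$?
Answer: $- \frac{224470853}{138439917} \approx -1.6214$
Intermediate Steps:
$A = - \frac{55}{7}$ ($A = -7 + \frac{1}{7} \left(-6\right) = -7 - \frac{6}{7} = - \frac{55}{7} \approx -7.8571$)
$d = 7$ ($d = 6 + 1 = 7$)
$Q{\left(B \right)} = - \frac{349}{7}$ ($Q{\left(B \right)} = \left(-6\right) 7 - \frac{55}{7} = -42 - \frac{55}{7} = - \frac{349}{7}$)
$\frac{30360}{-18670} + \frac{Q{\left(29 \right)}}{-10593} = \frac{30360}{-18670} - \frac{349}{7 \left(-10593\right)} = 30360 \left(- \frac{1}{18670}\right) - - \frac{349}{74151} = - \frac{3036}{1867} + \frac{349}{74151} = - \frac{224470853}{138439917}$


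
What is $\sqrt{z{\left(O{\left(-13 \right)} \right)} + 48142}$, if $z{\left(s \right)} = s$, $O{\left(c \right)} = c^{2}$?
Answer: $\sqrt{48311} \approx 219.8$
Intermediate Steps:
$\sqrt{z{\left(O{\left(-13 \right)} \right)} + 48142} = \sqrt{\left(-13\right)^{2} + 48142} = \sqrt{169 + 48142} = \sqrt{48311}$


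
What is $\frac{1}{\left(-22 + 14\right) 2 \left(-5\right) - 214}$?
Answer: $- \frac{1}{134} \approx -0.0074627$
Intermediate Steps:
$\frac{1}{\left(-22 + 14\right) 2 \left(-5\right) - 214} = \frac{1}{\left(-8\right) \left(-10\right) - 214} = \frac{1}{80 - 214} = \frac{1}{-134} = - \frac{1}{134}$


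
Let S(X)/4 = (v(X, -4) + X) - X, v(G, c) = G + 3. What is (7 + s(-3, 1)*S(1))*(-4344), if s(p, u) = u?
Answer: -99912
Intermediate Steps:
v(G, c) = 3 + G
S(X) = 12 + 4*X (S(X) = 4*(((3 + X) + X) - X) = 4*((3 + 2*X) - X) = 4*(3 + X) = 12 + 4*X)
(7 + s(-3, 1)*S(1))*(-4344) = (7 + 1*(12 + 4*1))*(-4344) = (7 + 1*(12 + 4))*(-4344) = (7 + 1*16)*(-4344) = (7 + 16)*(-4344) = 23*(-4344) = -99912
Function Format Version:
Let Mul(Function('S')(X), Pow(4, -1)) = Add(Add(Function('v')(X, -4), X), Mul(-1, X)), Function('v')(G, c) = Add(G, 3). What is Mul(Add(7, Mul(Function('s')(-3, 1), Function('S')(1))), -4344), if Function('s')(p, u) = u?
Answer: -99912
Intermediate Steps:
Function('v')(G, c) = Add(3, G)
Function('S')(X) = Add(12, Mul(4, X)) (Function('S')(X) = Mul(4, Add(Add(Add(3, X), X), Mul(-1, X))) = Mul(4, Add(Add(3, Mul(2, X)), Mul(-1, X))) = Mul(4, Add(3, X)) = Add(12, Mul(4, X)))
Mul(Add(7, Mul(Function('s')(-3, 1), Function('S')(1))), -4344) = Mul(Add(7, Mul(1, Add(12, Mul(4, 1)))), -4344) = Mul(Add(7, Mul(1, Add(12, 4))), -4344) = Mul(Add(7, Mul(1, 16)), -4344) = Mul(Add(7, 16), -4344) = Mul(23, -4344) = -99912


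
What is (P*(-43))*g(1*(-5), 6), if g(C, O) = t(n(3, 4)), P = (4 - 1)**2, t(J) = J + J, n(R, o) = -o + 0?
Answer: 3096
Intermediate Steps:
n(R, o) = -o
t(J) = 2*J
P = 9 (P = 3**2 = 9)
g(C, O) = -8 (g(C, O) = 2*(-1*4) = 2*(-4) = -8)
(P*(-43))*g(1*(-5), 6) = (9*(-43))*(-8) = -387*(-8) = 3096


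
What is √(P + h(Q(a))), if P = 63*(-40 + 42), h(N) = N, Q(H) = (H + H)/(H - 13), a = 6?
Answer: √6090/7 ≈ 11.148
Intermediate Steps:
Q(H) = 2*H/(-13 + H) (Q(H) = (2*H)/(-13 + H) = 2*H/(-13 + H))
P = 126 (P = 63*2 = 126)
√(P + h(Q(a))) = √(126 + 2*6/(-13 + 6)) = √(126 + 2*6/(-7)) = √(126 + 2*6*(-⅐)) = √(126 - 12/7) = √(870/7) = √6090/7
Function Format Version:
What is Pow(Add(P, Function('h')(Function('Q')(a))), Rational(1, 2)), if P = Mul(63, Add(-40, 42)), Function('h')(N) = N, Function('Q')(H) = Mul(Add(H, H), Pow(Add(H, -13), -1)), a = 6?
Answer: Mul(Rational(1, 7), Pow(6090, Rational(1, 2))) ≈ 11.148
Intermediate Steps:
Function('Q')(H) = Mul(2, H, Pow(Add(-13, H), -1)) (Function('Q')(H) = Mul(Mul(2, H), Pow(Add(-13, H), -1)) = Mul(2, H, Pow(Add(-13, H), -1)))
P = 126 (P = Mul(63, 2) = 126)
Pow(Add(P, Function('h')(Function('Q')(a))), Rational(1, 2)) = Pow(Add(126, Mul(2, 6, Pow(Add(-13, 6), -1))), Rational(1, 2)) = Pow(Add(126, Mul(2, 6, Pow(-7, -1))), Rational(1, 2)) = Pow(Add(126, Mul(2, 6, Rational(-1, 7))), Rational(1, 2)) = Pow(Add(126, Rational(-12, 7)), Rational(1, 2)) = Pow(Rational(870, 7), Rational(1, 2)) = Mul(Rational(1, 7), Pow(6090, Rational(1, 2)))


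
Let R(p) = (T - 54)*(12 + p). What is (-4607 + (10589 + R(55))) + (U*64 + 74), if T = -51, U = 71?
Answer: 3565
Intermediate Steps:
R(p) = -1260 - 105*p (R(p) = (-51 - 54)*(12 + p) = -105*(12 + p) = -1260 - 105*p)
(-4607 + (10589 + R(55))) + (U*64 + 74) = (-4607 + (10589 + (-1260 - 105*55))) + (71*64 + 74) = (-4607 + (10589 + (-1260 - 5775))) + (4544 + 74) = (-4607 + (10589 - 7035)) + 4618 = (-4607 + 3554) + 4618 = -1053 + 4618 = 3565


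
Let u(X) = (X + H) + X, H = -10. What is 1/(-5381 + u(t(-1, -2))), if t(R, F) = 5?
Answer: -1/5381 ≈ -0.00018584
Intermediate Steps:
u(X) = -10 + 2*X (u(X) = (X - 10) + X = (-10 + X) + X = -10 + 2*X)
1/(-5381 + u(t(-1, -2))) = 1/(-5381 + (-10 + 2*5)) = 1/(-5381 + (-10 + 10)) = 1/(-5381 + 0) = 1/(-5381) = -1/5381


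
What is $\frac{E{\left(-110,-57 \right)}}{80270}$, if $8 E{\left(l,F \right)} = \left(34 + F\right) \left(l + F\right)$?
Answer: $\frac{167}{27920} \approx 0.0059814$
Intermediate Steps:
$E{\left(l,F \right)} = \frac{\left(34 + F\right) \left(F + l\right)}{8}$ ($E{\left(l,F \right)} = \frac{\left(34 + F\right) \left(l + F\right)}{8} = \frac{\left(34 + F\right) \left(F + l\right)}{8}$)
$\frac{E{\left(-110,-57 \right)}}{80270} = \frac{\frac{\left(-57\right)^{2}}{8} + \frac{17}{4} \left(-57\right) + \frac{17}{4} \left(-110\right) + \frac{1}{8} \left(-57\right) \left(-110\right)}{80270} = \left(\frac{1}{8} \cdot 3249 - \frac{969}{4} - \frac{935}{2} + \frac{3135}{4}\right) \frac{1}{80270} = \left(\frac{3249}{8} - \frac{969}{4} - \frac{935}{2} + \frac{3135}{4}\right) \frac{1}{80270} = \frac{3841}{8} \cdot \frac{1}{80270} = \frac{167}{27920}$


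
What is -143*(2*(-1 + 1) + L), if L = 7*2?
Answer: -2002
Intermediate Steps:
L = 14
-143*(2*(-1 + 1) + L) = -143*(2*(-1 + 1) + 14) = -143*(2*0 + 14) = -143*(0 + 14) = -143*14 = -2002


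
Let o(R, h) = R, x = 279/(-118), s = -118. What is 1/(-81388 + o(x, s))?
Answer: -118/9604063 ≈ -1.2286e-5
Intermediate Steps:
x = -279/118 (x = 279*(-1/118) = -279/118 ≈ -2.3644)
1/(-81388 + o(x, s)) = 1/(-81388 - 279/118) = 1/(-9604063/118) = -118/9604063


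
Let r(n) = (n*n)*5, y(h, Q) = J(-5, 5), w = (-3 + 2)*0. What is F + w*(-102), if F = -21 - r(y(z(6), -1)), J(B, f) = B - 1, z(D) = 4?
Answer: -201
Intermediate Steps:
w = 0 (w = -1*0 = 0)
J(B, f) = -1 + B
y(h, Q) = -6 (y(h, Q) = -1 - 5 = -6)
r(n) = 5*n² (r(n) = n²*5 = 5*n²)
F = -201 (F = -21 - 5*(-6)² = -21 - 5*36 = -21 - 1*180 = -21 - 180 = -201)
F + w*(-102) = -201 + 0*(-102) = -201 + 0 = -201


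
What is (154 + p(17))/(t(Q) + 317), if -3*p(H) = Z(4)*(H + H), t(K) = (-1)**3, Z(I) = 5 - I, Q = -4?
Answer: 107/237 ≈ 0.45148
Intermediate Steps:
t(K) = -1
p(H) = -2*H/3 (p(H) = -(5 - 1*4)*(H + H)/3 = -(5 - 4)*2*H/3 = -2*H/3)
(154 + p(17))/(t(Q) + 317) = (154 - 2/3*17)/(-1 + 317) = (154 - 34/3)/316 = (428/3)*(1/316) = 107/237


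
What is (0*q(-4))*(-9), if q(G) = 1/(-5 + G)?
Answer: 0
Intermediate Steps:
(0*q(-4))*(-9) = (0/(-5 - 4))*(-9) = (0/(-9))*(-9) = (0*(-⅑))*(-9) = 0*(-9) = 0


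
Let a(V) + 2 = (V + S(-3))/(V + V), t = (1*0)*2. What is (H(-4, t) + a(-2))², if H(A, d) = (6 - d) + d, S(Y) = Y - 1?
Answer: 121/4 ≈ 30.250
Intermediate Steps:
t = 0 (t = 0*2 = 0)
S(Y) = -1 + Y
H(A, d) = 6
a(V) = -2 + (-4 + V)/(2*V) (a(V) = -2 + (V + (-1 - 3))/(V + V) = -2 + (V - 4)/((2*V)) = -2 + (-4 + V)*(1/(2*V)) = -2 + (-4 + V)/(2*V))
(H(-4, t) + a(-2))² = (6 + (-3/2 - 2/(-2)))² = (6 + (-3/2 - 2*(-½)))² = (6 + (-3/2 + 1))² = (6 - ½)² = (11/2)² = 121/4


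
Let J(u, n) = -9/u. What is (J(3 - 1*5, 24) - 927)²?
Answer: 3404025/4 ≈ 8.5101e+5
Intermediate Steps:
(J(3 - 1*5, 24) - 927)² = (-9/(3 - 1*5) - 927)² = (-9/(3 - 5) - 927)² = (-9/(-2) - 927)² = (-9*(-½) - 927)² = (9/2 - 927)² = (-1845/2)² = 3404025/4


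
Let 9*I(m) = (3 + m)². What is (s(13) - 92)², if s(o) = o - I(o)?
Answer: 935089/81 ≈ 11544.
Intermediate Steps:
I(m) = (3 + m)²/9
s(o) = o - (3 + o)²/9
(s(13) - 92)² = ((13 - (3 + 13)²/9) - 92)² = ((13 - ⅑*16²) - 92)² = ((13 - ⅑*256) - 92)² = ((13 - 256/9) - 92)² = (-139/9 - 92)² = (-967/9)² = 935089/81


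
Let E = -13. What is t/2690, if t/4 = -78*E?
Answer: 2028/1345 ≈ 1.5078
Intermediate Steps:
t = 4056 (t = 4*(-78*(-13)) = 4*1014 = 4056)
t/2690 = 4056/2690 = 4056*(1/2690) = 2028/1345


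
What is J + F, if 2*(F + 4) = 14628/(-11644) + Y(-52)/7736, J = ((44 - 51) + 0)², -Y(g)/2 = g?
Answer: 124922927/2814937 ≈ 44.379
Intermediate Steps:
Y(g) = -2*g
J = 49 (J = (-7 + 0)² = (-7)² = 49)
F = -13008986/2814937 (F = -4 + (14628/(-11644) - 2*(-52)/7736)/2 = -4 + (14628*(-1/11644) + 104*(1/7736))/2 = -4 + (-3657/2911 + 13/967)/2 = -4 + (½)*(-3498476/2814937) = -4 - 1749238/2814937 = -13008986/2814937 ≈ -4.6214)
J + F = 49 - 13008986/2814937 = 124922927/2814937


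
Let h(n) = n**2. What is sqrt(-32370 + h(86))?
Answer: I*sqrt(24974) ≈ 158.03*I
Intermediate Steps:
sqrt(-32370 + h(86)) = sqrt(-32370 + 86**2) = sqrt(-32370 + 7396) = sqrt(-24974) = I*sqrt(24974)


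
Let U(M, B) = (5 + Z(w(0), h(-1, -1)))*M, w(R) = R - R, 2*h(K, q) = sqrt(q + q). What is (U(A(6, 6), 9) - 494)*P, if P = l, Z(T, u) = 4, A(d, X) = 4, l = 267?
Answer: -122286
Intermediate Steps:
h(K, q) = sqrt(2)*sqrt(q)/2 (h(K, q) = sqrt(q + q)/2 = sqrt(2*q)/2 = (sqrt(2)*sqrt(q))/2 = sqrt(2)*sqrt(q)/2)
w(R) = 0
P = 267
U(M, B) = 9*M (U(M, B) = (5 + 4)*M = 9*M)
(U(A(6, 6), 9) - 494)*P = (9*4 - 494)*267 = (36 - 494)*267 = -458*267 = -122286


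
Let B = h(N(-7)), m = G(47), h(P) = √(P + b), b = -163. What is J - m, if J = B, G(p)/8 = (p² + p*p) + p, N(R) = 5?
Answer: -35720 + I*√158 ≈ -35720.0 + 12.57*I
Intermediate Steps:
G(p) = 8*p + 16*p² (G(p) = 8*((p² + p*p) + p) = 8*((p² + p²) + p) = 8*(2*p² + p) = 8*(p + 2*p²) = 8*p + 16*p²)
h(P) = √(-163 + P) (h(P) = √(P - 163) = √(-163 + P))
m = 35720 (m = 8*47*(1 + 2*47) = 8*47*(1 + 94) = 8*47*95 = 35720)
B = I*√158 (B = √(-163 + 5) = √(-158) = I*√158 ≈ 12.57*I)
J = I*√158 ≈ 12.57*I
J - m = I*√158 - 1*35720 = I*√158 - 35720 = -35720 + I*√158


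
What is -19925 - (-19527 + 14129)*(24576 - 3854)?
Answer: 111837431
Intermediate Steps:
-19925 - (-19527 + 14129)*(24576 - 3854) = -19925 - (-5398)*20722 = -19925 - 1*(-111857356) = -19925 + 111857356 = 111837431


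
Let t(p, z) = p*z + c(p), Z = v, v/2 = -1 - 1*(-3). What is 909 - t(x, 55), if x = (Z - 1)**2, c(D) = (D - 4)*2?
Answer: 404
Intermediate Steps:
v = 4 (v = 2*(-1 - 1*(-3)) = 2*(-1 + 3) = 2*2 = 4)
c(D) = -8 + 2*D (c(D) = (-4 + D)*2 = -8 + 2*D)
Z = 4
x = 9 (x = (4 - 1)**2 = 3**2 = 9)
t(p, z) = -8 + 2*p + p*z (t(p, z) = p*z + (-8 + 2*p) = -8 + 2*p + p*z)
909 - t(x, 55) = 909 - (-8 + 2*9 + 9*55) = 909 - (-8 + 18 + 495) = 909 - 1*505 = 909 - 505 = 404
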